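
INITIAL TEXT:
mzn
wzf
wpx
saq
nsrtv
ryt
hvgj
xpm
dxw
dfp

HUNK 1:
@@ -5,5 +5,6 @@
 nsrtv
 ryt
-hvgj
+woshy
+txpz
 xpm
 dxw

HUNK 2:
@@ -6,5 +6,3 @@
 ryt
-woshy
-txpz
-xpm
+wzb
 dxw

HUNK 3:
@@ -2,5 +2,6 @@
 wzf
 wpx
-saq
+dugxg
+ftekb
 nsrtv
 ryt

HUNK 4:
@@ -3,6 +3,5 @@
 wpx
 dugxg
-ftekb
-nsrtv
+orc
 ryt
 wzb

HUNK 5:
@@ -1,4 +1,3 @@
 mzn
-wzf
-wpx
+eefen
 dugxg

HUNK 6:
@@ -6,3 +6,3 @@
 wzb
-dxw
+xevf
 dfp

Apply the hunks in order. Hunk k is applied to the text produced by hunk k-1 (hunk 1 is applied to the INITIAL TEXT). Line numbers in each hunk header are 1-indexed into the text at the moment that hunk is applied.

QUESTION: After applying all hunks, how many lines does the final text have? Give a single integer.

Hunk 1: at line 5 remove [hvgj] add [woshy,txpz] -> 11 lines: mzn wzf wpx saq nsrtv ryt woshy txpz xpm dxw dfp
Hunk 2: at line 6 remove [woshy,txpz,xpm] add [wzb] -> 9 lines: mzn wzf wpx saq nsrtv ryt wzb dxw dfp
Hunk 3: at line 2 remove [saq] add [dugxg,ftekb] -> 10 lines: mzn wzf wpx dugxg ftekb nsrtv ryt wzb dxw dfp
Hunk 4: at line 3 remove [ftekb,nsrtv] add [orc] -> 9 lines: mzn wzf wpx dugxg orc ryt wzb dxw dfp
Hunk 5: at line 1 remove [wzf,wpx] add [eefen] -> 8 lines: mzn eefen dugxg orc ryt wzb dxw dfp
Hunk 6: at line 6 remove [dxw] add [xevf] -> 8 lines: mzn eefen dugxg orc ryt wzb xevf dfp
Final line count: 8

Answer: 8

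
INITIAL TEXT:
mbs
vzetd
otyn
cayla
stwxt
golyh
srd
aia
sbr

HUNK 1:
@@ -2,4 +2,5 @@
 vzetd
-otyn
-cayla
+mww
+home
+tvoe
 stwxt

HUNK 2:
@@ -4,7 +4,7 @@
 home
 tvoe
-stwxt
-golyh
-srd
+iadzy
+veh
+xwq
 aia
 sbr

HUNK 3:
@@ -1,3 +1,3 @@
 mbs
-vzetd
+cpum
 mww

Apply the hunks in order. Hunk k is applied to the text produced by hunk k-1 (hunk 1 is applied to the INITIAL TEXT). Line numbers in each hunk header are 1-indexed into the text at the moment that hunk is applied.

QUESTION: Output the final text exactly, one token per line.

Answer: mbs
cpum
mww
home
tvoe
iadzy
veh
xwq
aia
sbr

Derivation:
Hunk 1: at line 2 remove [otyn,cayla] add [mww,home,tvoe] -> 10 lines: mbs vzetd mww home tvoe stwxt golyh srd aia sbr
Hunk 2: at line 4 remove [stwxt,golyh,srd] add [iadzy,veh,xwq] -> 10 lines: mbs vzetd mww home tvoe iadzy veh xwq aia sbr
Hunk 3: at line 1 remove [vzetd] add [cpum] -> 10 lines: mbs cpum mww home tvoe iadzy veh xwq aia sbr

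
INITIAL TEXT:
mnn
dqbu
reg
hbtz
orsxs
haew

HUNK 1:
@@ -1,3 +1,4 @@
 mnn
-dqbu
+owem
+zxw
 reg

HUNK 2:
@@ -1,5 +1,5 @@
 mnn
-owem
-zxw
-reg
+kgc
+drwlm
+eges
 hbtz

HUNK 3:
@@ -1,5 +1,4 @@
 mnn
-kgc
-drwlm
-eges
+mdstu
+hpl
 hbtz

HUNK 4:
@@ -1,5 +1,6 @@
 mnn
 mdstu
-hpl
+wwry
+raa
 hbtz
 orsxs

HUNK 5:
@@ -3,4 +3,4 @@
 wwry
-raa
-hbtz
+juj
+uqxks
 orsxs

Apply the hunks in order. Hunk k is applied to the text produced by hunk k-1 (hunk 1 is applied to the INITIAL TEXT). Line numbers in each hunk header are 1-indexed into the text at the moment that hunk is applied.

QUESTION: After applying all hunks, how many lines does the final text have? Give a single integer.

Hunk 1: at line 1 remove [dqbu] add [owem,zxw] -> 7 lines: mnn owem zxw reg hbtz orsxs haew
Hunk 2: at line 1 remove [owem,zxw,reg] add [kgc,drwlm,eges] -> 7 lines: mnn kgc drwlm eges hbtz orsxs haew
Hunk 3: at line 1 remove [kgc,drwlm,eges] add [mdstu,hpl] -> 6 lines: mnn mdstu hpl hbtz orsxs haew
Hunk 4: at line 1 remove [hpl] add [wwry,raa] -> 7 lines: mnn mdstu wwry raa hbtz orsxs haew
Hunk 5: at line 3 remove [raa,hbtz] add [juj,uqxks] -> 7 lines: mnn mdstu wwry juj uqxks orsxs haew
Final line count: 7

Answer: 7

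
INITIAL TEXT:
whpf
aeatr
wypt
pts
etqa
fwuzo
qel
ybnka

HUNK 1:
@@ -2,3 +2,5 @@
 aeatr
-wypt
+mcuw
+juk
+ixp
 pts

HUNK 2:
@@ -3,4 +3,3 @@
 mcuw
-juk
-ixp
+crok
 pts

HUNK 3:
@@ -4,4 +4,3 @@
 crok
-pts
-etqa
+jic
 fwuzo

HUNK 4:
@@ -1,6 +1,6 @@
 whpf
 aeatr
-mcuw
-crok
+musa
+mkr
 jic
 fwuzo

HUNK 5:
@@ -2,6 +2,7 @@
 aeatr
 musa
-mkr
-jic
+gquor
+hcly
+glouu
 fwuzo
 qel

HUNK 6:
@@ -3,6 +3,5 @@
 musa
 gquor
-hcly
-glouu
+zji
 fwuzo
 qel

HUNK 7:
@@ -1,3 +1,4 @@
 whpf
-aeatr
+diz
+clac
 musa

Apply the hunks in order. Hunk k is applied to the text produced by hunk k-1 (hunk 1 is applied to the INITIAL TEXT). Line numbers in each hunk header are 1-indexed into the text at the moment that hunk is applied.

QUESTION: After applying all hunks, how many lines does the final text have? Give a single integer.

Hunk 1: at line 2 remove [wypt] add [mcuw,juk,ixp] -> 10 lines: whpf aeatr mcuw juk ixp pts etqa fwuzo qel ybnka
Hunk 2: at line 3 remove [juk,ixp] add [crok] -> 9 lines: whpf aeatr mcuw crok pts etqa fwuzo qel ybnka
Hunk 3: at line 4 remove [pts,etqa] add [jic] -> 8 lines: whpf aeatr mcuw crok jic fwuzo qel ybnka
Hunk 4: at line 1 remove [mcuw,crok] add [musa,mkr] -> 8 lines: whpf aeatr musa mkr jic fwuzo qel ybnka
Hunk 5: at line 2 remove [mkr,jic] add [gquor,hcly,glouu] -> 9 lines: whpf aeatr musa gquor hcly glouu fwuzo qel ybnka
Hunk 6: at line 3 remove [hcly,glouu] add [zji] -> 8 lines: whpf aeatr musa gquor zji fwuzo qel ybnka
Hunk 7: at line 1 remove [aeatr] add [diz,clac] -> 9 lines: whpf diz clac musa gquor zji fwuzo qel ybnka
Final line count: 9

Answer: 9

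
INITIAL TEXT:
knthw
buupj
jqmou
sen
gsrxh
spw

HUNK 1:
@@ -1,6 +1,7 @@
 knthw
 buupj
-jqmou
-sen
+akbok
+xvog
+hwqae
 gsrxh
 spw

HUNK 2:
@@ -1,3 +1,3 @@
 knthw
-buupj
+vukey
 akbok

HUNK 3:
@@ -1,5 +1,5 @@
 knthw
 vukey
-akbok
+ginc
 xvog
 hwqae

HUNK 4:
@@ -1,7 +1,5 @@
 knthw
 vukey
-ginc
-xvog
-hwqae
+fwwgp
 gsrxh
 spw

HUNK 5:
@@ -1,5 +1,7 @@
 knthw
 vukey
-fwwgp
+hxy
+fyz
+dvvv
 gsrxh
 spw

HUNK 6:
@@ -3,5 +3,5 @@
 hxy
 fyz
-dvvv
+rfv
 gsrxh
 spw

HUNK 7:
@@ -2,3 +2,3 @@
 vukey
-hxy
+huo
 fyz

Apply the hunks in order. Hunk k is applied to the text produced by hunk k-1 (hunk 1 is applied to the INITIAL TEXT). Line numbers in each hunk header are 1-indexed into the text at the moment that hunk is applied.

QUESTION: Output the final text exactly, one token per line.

Hunk 1: at line 1 remove [jqmou,sen] add [akbok,xvog,hwqae] -> 7 lines: knthw buupj akbok xvog hwqae gsrxh spw
Hunk 2: at line 1 remove [buupj] add [vukey] -> 7 lines: knthw vukey akbok xvog hwqae gsrxh spw
Hunk 3: at line 1 remove [akbok] add [ginc] -> 7 lines: knthw vukey ginc xvog hwqae gsrxh spw
Hunk 4: at line 1 remove [ginc,xvog,hwqae] add [fwwgp] -> 5 lines: knthw vukey fwwgp gsrxh spw
Hunk 5: at line 1 remove [fwwgp] add [hxy,fyz,dvvv] -> 7 lines: knthw vukey hxy fyz dvvv gsrxh spw
Hunk 6: at line 3 remove [dvvv] add [rfv] -> 7 lines: knthw vukey hxy fyz rfv gsrxh spw
Hunk 7: at line 2 remove [hxy] add [huo] -> 7 lines: knthw vukey huo fyz rfv gsrxh spw

Answer: knthw
vukey
huo
fyz
rfv
gsrxh
spw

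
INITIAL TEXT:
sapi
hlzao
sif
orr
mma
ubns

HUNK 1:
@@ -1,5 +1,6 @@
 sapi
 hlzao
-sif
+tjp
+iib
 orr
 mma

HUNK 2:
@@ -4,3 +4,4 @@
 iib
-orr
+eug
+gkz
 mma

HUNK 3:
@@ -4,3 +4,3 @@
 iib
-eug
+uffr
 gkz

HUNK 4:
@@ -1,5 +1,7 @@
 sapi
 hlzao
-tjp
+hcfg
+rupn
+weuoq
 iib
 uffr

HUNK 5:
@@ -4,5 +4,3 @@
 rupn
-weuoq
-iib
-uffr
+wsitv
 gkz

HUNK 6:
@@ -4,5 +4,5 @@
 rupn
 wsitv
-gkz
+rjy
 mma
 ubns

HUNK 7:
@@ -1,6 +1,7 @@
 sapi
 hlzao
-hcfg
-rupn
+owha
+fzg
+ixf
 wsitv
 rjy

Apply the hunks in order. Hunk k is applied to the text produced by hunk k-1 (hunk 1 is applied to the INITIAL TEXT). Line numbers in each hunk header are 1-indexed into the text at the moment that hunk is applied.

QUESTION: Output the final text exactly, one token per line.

Answer: sapi
hlzao
owha
fzg
ixf
wsitv
rjy
mma
ubns

Derivation:
Hunk 1: at line 1 remove [sif] add [tjp,iib] -> 7 lines: sapi hlzao tjp iib orr mma ubns
Hunk 2: at line 4 remove [orr] add [eug,gkz] -> 8 lines: sapi hlzao tjp iib eug gkz mma ubns
Hunk 3: at line 4 remove [eug] add [uffr] -> 8 lines: sapi hlzao tjp iib uffr gkz mma ubns
Hunk 4: at line 1 remove [tjp] add [hcfg,rupn,weuoq] -> 10 lines: sapi hlzao hcfg rupn weuoq iib uffr gkz mma ubns
Hunk 5: at line 4 remove [weuoq,iib,uffr] add [wsitv] -> 8 lines: sapi hlzao hcfg rupn wsitv gkz mma ubns
Hunk 6: at line 4 remove [gkz] add [rjy] -> 8 lines: sapi hlzao hcfg rupn wsitv rjy mma ubns
Hunk 7: at line 1 remove [hcfg,rupn] add [owha,fzg,ixf] -> 9 lines: sapi hlzao owha fzg ixf wsitv rjy mma ubns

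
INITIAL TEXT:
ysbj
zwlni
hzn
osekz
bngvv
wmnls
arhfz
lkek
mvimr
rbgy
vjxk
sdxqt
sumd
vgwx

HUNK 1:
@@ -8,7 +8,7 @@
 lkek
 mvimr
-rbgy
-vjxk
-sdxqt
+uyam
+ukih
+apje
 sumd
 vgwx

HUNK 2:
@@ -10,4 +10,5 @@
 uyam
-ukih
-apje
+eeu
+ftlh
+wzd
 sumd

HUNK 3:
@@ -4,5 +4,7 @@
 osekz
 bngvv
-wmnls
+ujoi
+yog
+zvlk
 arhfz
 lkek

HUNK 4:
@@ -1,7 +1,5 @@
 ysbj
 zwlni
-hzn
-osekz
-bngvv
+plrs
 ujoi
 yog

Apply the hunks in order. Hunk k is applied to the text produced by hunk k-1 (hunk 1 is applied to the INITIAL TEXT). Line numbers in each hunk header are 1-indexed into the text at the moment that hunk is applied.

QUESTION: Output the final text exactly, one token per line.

Hunk 1: at line 8 remove [rbgy,vjxk,sdxqt] add [uyam,ukih,apje] -> 14 lines: ysbj zwlni hzn osekz bngvv wmnls arhfz lkek mvimr uyam ukih apje sumd vgwx
Hunk 2: at line 10 remove [ukih,apje] add [eeu,ftlh,wzd] -> 15 lines: ysbj zwlni hzn osekz bngvv wmnls arhfz lkek mvimr uyam eeu ftlh wzd sumd vgwx
Hunk 3: at line 4 remove [wmnls] add [ujoi,yog,zvlk] -> 17 lines: ysbj zwlni hzn osekz bngvv ujoi yog zvlk arhfz lkek mvimr uyam eeu ftlh wzd sumd vgwx
Hunk 4: at line 1 remove [hzn,osekz,bngvv] add [plrs] -> 15 lines: ysbj zwlni plrs ujoi yog zvlk arhfz lkek mvimr uyam eeu ftlh wzd sumd vgwx

Answer: ysbj
zwlni
plrs
ujoi
yog
zvlk
arhfz
lkek
mvimr
uyam
eeu
ftlh
wzd
sumd
vgwx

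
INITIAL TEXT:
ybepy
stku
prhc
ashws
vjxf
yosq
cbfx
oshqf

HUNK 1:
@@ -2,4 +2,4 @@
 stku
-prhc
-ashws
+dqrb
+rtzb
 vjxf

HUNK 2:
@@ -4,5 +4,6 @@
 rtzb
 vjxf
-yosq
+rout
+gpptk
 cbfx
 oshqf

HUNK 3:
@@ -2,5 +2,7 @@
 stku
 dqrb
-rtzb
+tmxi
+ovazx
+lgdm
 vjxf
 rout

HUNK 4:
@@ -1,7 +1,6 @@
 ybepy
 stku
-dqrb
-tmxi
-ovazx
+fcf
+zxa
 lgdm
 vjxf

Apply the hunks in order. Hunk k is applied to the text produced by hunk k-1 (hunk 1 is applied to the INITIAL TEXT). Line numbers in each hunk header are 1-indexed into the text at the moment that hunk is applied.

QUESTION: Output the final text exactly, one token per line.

Answer: ybepy
stku
fcf
zxa
lgdm
vjxf
rout
gpptk
cbfx
oshqf

Derivation:
Hunk 1: at line 2 remove [prhc,ashws] add [dqrb,rtzb] -> 8 lines: ybepy stku dqrb rtzb vjxf yosq cbfx oshqf
Hunk 2: at line 4 remove [yosq] add [rout,gpptk] -> 9 lines: ybepy stku dqrb rtzb vjxf rout gpptk cbfx oshqf
Hunk 3: at line 2 remove [rtzb] add [tmxi,ovazx,lgdm] -> 11 lines: ybepy stku dqrb tmxi ovazx lgdm vjxf rout gpptk cbfx oshqf
Hunk 4: at line 1 remove [dqrb,tmxi,ovazx] add [fcf,zxa] -> 10 lines: ybepy stku fcf zxa lgdm vjxf rout gpptk cbfx oshqf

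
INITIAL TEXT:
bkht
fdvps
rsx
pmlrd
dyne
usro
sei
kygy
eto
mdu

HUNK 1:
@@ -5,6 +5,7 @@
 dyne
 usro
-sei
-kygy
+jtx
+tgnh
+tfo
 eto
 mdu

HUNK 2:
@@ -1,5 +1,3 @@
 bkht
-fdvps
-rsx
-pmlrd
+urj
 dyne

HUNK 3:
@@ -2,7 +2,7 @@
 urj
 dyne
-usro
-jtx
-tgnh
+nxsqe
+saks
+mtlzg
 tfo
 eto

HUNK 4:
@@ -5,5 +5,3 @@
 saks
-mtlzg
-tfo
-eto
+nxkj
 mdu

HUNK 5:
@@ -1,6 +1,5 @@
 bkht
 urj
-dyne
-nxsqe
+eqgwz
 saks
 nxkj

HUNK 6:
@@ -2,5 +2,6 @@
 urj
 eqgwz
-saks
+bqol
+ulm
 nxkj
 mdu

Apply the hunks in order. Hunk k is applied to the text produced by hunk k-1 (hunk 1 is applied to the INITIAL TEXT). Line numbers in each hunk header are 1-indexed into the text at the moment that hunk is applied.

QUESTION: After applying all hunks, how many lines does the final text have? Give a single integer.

Hunk 1: at line 5 remove [sei,kygy] add [jtx,tgnh,tfo] -> 11 lines: bkht fdvps rsx pmlrd dyne usro jtx tgnh tfo eto mdu
Hunk 2: at line 1 remove [fdvps,rsx,pmlrd] add [urj] -> 9 lines: bkht urj dyne usro jtx tgnh tfo eto mdu
Hunk 3: at line 2 remove [usro,jtx,tgnh] add [nxsqe,saks,mtlzg] -> 9 lines: bkht urj dyne nxsqe saks mtlzg tfo eto mdu
Hunk 4: at line 5 remove [mtlzg,tfo,eto] add [nxkj] -> 7 lines: bkht urj dyne nxsqe saks nxkj mdu
Hunk 5: at line 1 remove [dyne,nxsqe] add [eqgwz] -> 6 lines: bkht urj eqgwz saks nxkj mdu
Hunk 6: at line 2 remove [saks] add [bqol,ulm] -> 7 lines: bkht urj eqgwz bqol ulm nxkj mdu
Final line count: 7

Answer: 7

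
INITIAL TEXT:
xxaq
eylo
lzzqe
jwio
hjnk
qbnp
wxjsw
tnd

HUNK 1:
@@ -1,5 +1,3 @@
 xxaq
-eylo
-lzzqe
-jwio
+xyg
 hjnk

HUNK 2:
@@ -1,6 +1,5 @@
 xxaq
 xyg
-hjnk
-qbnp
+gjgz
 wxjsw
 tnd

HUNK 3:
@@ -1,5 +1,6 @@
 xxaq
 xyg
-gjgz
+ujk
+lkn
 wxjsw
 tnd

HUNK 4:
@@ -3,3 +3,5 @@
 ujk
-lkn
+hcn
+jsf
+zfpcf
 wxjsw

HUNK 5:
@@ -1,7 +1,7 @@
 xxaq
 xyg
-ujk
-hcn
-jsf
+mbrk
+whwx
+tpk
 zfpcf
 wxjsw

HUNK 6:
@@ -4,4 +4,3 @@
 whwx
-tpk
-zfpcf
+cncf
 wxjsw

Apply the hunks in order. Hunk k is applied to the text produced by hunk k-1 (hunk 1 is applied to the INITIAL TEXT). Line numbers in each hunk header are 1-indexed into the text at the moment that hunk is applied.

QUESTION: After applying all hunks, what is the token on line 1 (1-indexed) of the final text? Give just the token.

Answer: xxaq

Derivation:
Hunk 1: at line 1 remove [eylo,lzzqe,jwio] add [xyg] -> 6 lines: xxaq xyg hjnk qbnp wxjsw tnd
Hunk 2: at line 1 remove [hjnk,qbnp] add [gjgz] -> 5 lines: xxaq xyg gjgz wxjsw tnd
Hunk 3: at line 1 remove [gjgz] add [ujk,lkn] -> 6 lines: xxaq xyg ujk lkn wxjsw tnd
Hunk 4: at line 3 remove [lkn] add [hcn,jsf,zfpcf] -> 8 lines: xxaq xyg ujk hcn jsf zfpcf wxjsw tnd
Hunk 5: at line 1 remove [ujk,hcn,jsf] add [mbrk,whwx,tpk] -> 8 lines: xxaq xyg mbrk whwx tpk zfpcf wxjsw tnd
Hunk 6: at line 4 remove [tpk,zfpcf] add [cncf] -> 7 lines: xxaq xyg mbrk whwx cncf wxjsw tnd
Final line 1: xxaq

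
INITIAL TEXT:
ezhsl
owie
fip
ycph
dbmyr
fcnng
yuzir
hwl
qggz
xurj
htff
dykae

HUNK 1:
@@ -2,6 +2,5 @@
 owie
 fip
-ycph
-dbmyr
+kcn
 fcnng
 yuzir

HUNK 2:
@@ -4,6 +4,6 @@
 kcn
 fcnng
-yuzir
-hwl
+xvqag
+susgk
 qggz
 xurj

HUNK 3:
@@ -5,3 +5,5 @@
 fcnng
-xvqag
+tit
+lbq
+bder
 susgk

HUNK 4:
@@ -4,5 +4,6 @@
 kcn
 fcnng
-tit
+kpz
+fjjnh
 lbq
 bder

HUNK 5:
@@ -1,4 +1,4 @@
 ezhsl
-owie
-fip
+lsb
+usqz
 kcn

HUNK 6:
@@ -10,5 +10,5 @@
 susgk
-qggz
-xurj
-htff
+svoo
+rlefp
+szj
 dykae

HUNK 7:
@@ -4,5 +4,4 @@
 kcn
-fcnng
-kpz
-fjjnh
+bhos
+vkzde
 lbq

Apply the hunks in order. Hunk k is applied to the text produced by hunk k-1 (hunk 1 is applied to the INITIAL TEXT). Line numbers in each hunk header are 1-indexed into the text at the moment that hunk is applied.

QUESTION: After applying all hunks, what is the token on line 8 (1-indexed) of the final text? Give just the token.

Answer: bder

Derivation:
Hunk 1: at line 2 remove [ycph,dbmyr] add [kcn] -> 11 lines: ezhsl owie fip kcn fcnng yuzir hwl qggz xurj htff dykae
Hunk 2: at line 4 remove [yuzir,hwl] add [xvqag,susgk] -> 11 lines: ezhsl owie fip kcn fcnng xvqag susgk qggz xurj htff dykae
Hunk 3: at line 5 remove [xvqag] add [tit,lbq,bder] -> 13 lines: ezhsl owie fip kcn fcnng tit lbq bder susgk qggz xurj htff dykae
Hunk 4: at line 4 remove [tit] add [kpz,fjjnh] -> 14 lines: ezhsl owie fip kcn fcnng kpz fjjnh lbq bder susgk qggz xurj htff dykae
Hunk 5: at line 1 remove [owie,fip] add [lsb,usqz] -> 14 lines: ezhsl lsb usqz kcn fcnng kpz fjjnh lbq bder susgk qggz xurj htff dykae
Hunk 6: at line 10 remove [qggz,xurj,htff] add [svoo,rlefp,szj] -> 14 lines: ezhsl lsb usqz kcn fcnng kpz fjjnh lbq bder susgk svoo rlefp szj dykae
Hunk 7: at line 4 remove [fcnng,kpz,fjjnh] add [bhos,vkzde] -> 13 lines: ezhsl lsb usqz kcn bhos vkzde lbq bder susgk svoo rlefp szj dykae
Final line 8: bder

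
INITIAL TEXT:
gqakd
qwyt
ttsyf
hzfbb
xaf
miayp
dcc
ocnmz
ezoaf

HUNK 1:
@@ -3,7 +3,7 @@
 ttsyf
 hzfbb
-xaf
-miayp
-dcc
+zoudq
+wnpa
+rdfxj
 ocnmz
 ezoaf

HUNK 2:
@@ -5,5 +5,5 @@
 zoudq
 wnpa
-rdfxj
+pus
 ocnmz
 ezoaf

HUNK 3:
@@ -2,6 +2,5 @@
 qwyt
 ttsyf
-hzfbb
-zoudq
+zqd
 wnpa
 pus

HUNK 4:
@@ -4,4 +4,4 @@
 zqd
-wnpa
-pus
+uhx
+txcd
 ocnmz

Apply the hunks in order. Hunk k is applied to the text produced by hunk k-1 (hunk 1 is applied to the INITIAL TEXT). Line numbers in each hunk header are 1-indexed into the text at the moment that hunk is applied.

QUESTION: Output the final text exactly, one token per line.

Hunk 1: at line 3 remove [xaf,miayp,dcc] add [zoudq,wnpa,rdfxj] -> 9 lines: gqakd qwyt ttsyf hzfbb zoudq wnpa rdfxj ocnmz ezoaf
Hunk 2: at line 5 remove [rdfxj] add [pus] -> 9 lines: gqakd qwyt ttsyf hzfbb zoudq wnpa pus ocnmz ezoaf
Hunk 3: at line 2 remove [hzfbb,zoudq] add [zqd] -> 8 lines: gqakd qwyt ttsyf zqd wnpa pus ocnmz ezoaf
Hunk 4: at line 4 remove [wnpa,pus] add [uhx,txcd] -> 8 lines: gqakd qwyt ttsyf zqd uhx txcd ocnmz ezoaf

Answer: gqakd
qwyt
ttsyf
zqd
uhx
txcd
ocnmz
ezoaf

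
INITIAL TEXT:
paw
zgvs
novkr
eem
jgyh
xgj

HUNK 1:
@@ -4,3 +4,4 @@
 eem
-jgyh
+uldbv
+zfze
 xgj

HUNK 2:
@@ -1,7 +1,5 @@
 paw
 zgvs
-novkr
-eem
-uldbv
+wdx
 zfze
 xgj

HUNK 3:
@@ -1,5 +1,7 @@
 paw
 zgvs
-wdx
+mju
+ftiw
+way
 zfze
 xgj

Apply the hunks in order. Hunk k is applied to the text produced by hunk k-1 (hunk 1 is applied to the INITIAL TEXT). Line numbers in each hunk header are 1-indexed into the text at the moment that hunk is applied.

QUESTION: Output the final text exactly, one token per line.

Hunk 1: at line 4 remove [jgyh] add [uldbv,zfze] -> 7 lines: paw zgvs novkr eem uldbv zfze xgj
Hunk 2: at line 1 remove [novkr,eem,uldbv] add [wdx] -> 5 lines: paw zgvs wdx zfze xgj
Hunk 3: at line 1 remove [wdx] add [mju,ftiw,way] -> 7 lines: paw zgvs mju ftiw way zfze xgj

Answer: paw
zgvs
mju
ftiw
way
zfze
xgj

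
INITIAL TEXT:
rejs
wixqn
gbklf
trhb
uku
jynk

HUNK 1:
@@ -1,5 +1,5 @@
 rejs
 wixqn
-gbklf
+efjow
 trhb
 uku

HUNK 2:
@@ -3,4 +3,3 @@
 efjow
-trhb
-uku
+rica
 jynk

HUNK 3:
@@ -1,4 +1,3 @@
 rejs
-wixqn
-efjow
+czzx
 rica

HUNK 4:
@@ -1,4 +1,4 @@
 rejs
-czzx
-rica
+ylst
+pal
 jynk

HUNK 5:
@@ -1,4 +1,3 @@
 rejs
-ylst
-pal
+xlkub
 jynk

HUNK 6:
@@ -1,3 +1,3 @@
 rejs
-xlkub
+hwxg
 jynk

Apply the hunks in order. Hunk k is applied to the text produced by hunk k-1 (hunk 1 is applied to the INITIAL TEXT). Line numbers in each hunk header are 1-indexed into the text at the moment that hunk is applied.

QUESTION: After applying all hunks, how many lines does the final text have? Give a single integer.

Hunk 1: at line 1 remove [gbklf] add [efjow] -> 6 lines: rejs wixqn efjow trhb uku jynk
Hunk 2: at line 3 remove [trhb,uku] add [rica] -> 5 lines: rejs wixqn efjow rica jynk
Hunk 3: at line 1 remove [wixqn,efjow] add [czzx] -> 4 lines: rejs czzx rica jynk
Hunk 4: at line 1 remove [czzx,rica] add [ylst,pal] -> 4 lines: rejs ylst pal jynk
Hunk 5: at line 1 remove [ylst,pal] add [xlkub] -> 3 lines: rejs xlkub jynk
Hunk 6: at line 1 remove [xlkub] add [hwxg] -> 3 lines: rejs hwxg jynk
Final line count: 3

Answer: 3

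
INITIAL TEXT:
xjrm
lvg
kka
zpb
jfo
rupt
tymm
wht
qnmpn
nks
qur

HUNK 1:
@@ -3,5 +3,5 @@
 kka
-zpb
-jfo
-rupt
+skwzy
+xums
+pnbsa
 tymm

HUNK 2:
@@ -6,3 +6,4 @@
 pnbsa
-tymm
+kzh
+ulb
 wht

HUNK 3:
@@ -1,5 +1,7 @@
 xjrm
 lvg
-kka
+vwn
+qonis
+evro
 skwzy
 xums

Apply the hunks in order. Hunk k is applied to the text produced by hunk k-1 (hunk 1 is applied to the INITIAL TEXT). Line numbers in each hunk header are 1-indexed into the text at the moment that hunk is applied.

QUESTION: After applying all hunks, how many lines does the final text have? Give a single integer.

Hunk 1: at line 3 remove [zpb,jfo,rupt] add [skwzy,xums,pnbsa] -> 11 lines: xjrm lvg kka skwzy xums pnbsa tymm wht qnmpn nks qur
Hunk 2: at line 6 remove [tymm] add [kzh,ulb] -> 12 lines: xjrm lvg kka skwzy xums pnbsa kzh ulb wht qnmpn nks qur
Hunk 3: at line 1 remove [kka] add [vwn,qonis,evro] -> 14 lines: xjrm lvg vwn qonis evro skwzy xums pnbsa kzh ulb wht qnmpn nks qur
Final line count: 14

Answer: 14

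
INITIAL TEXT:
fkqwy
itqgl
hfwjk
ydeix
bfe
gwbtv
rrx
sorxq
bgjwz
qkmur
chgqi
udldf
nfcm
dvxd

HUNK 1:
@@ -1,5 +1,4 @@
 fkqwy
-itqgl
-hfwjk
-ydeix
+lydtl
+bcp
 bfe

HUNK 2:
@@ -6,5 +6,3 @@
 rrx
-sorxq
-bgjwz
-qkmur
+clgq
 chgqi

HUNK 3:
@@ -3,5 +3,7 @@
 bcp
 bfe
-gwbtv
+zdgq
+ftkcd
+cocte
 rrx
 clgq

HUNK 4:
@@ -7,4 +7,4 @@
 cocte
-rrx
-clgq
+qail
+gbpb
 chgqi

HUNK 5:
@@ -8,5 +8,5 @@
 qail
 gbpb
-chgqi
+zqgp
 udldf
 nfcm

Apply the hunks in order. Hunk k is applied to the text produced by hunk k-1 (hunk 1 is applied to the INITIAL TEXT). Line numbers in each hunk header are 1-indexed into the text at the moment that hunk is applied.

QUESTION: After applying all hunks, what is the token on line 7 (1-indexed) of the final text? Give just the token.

Hunk 1: at line 1 remove [itqgl,hfwjk,ydeix] add [lydtl,bcp] -> 13 lines: fkqwy lydtl bcp bfe gwbtv rrx sorxq bgjwz qkmur chgqi udldf nfcm dvxd
Hunk 2: at line 6 remove [sorxq,bgjwz,qkmur] add [clgq] -> 11 lines: fkqwy lydtl bcp bfe gwbtv rrx clgq chgqi udldf nfcm dvxd
Hunk 3: at line 3 remove [gwbtv] add [zdgq,ftkcd,cocte] -> 13 lines: fkqwy lydtl bcp bfe zdgq ftkcd cocte rrx clgq chgqi udldf nfcm dvxd
Hunk 4: at line 7 remove [rrx,clgq] add [qail,gbpb] -> 13 lines: fkqwy lydtl bcp bfe zdgq ftkcd cocte qail gbpb chgqi udldf nfcm dvxd
Hunk 5: at line 8 remove [chgqi] add [zqgp] -> 13 lines: fkqwy lydtl bcp bfe zdgq ftkcd cocte qail gbpb zqgp udldf nfcm dvxd
Final line 7: cocte

Answer: cocte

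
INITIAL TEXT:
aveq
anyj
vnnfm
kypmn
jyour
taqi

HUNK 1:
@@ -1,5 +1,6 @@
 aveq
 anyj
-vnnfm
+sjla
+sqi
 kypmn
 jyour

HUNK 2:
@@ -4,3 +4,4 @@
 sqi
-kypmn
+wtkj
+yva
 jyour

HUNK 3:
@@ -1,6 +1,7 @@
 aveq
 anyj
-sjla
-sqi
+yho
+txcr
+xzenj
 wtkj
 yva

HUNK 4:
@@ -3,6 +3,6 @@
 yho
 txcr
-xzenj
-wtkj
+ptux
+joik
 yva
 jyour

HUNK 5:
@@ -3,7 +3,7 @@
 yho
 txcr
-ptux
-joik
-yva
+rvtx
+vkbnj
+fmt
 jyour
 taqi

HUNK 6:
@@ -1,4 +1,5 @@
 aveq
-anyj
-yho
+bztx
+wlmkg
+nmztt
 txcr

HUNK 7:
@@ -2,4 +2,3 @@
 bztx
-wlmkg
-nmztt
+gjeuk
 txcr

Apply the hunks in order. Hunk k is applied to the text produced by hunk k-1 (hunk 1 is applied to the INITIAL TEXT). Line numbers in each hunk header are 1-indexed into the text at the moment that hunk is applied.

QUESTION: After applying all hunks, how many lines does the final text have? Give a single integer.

Answer: 9

Derivation:
Hunk 1: at line 1 remove [vnnfm] add [sjla,sqi] -> 7 lines: aveq anyj sjla sqi kypmn jyour taqi
Hunk 2: at line 4 remove [kypmn] add [wtkj,yva] -> 8 lines: aveq anyj sjla sqi wtkj yva jyour taqi
Hunk 3: at line 1 remove [sjla,sqi] add [yho,txcr,xzenj] -> 9 lines: aveq anyj yho txcr xzenj wtkj yva jyour taqi
Hunk 4: at line 3 remove [xzenj,wtkj] add [ptux,joik] -> 9 lines: aveq anyj yho txcr ptux joik yva jyour taqi
Hunk 5: at line 3 remove [ptux,joik,yva] add [rvtx,vkbnj,fmt] -> 9 lines: aveq anyj yho txcr rvtx vkbnj fmt jyour taqi
Hunk 6: at line 1 remove [anyj,yho] add [bztx,wlmkg,nmztt] -> 10 lines: aveq bztx wlmkg nmztt txcr rvtx vkbnj fmt jyour taqi
Hunk 7: at line 2 remove [wlmkg,nmztt] add [gjeuk] -> 9 lines: aveq bztx gjeuk txcr rvtx vkbnj fmt jyour taqi
Final line count: 9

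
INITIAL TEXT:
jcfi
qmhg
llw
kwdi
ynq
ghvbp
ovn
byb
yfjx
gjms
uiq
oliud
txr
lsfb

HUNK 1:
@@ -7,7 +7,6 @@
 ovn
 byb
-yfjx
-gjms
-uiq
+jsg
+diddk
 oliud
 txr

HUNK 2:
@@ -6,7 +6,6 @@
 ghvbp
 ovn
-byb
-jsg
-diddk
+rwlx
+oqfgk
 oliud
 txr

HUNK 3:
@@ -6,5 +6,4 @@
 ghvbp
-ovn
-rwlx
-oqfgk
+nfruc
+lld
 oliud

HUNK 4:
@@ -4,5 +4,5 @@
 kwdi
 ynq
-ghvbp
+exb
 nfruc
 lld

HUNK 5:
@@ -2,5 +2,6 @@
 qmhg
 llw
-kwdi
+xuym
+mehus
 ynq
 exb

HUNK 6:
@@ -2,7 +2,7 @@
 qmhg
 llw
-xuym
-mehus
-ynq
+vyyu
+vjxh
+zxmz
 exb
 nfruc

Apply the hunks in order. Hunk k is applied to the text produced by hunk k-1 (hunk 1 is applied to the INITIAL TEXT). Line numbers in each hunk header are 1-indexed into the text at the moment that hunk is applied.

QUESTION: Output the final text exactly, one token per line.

Answer: jcfi
qmhg
llw
vyyu
vjxh
zxmz
exb
nfruc
lld
oliud
txr
lsfb

Derivation:
Hunk 1: at line 7 remove [yfjx,gjms,uiq] add [jsg,diddk] -> 13 lines: jcfi qmhg llw kwdi ynq ghvbp ovn byb jsg diddk oliud txr lsfb
Hunk 2: at line 6 remove [byb,jsg,diddk] add [rwlx,oqfgk] -> 12 lines: jcfi qmhg llw kwdi ynq ghvbp ovn rwlx oqfgk oliud txr lsfb
Hunk 3: at line 6 remove [ovn,rwlx,oqfgk] add [nfruc,lld] -> 11 lines: jcfi qmhg llw kwdi ynq ghvbp nfruc lld oliud txr lsfb
Hunk 4: at line 4 remove [ghvbp] add [exb] -> 11 lines: jcfi qmhg llw kwdi ynq exb nfruc lld oliud txr lsfb
Hunk 5: at line 2 remove [kwdi] add [xuym,mehus] -> 12 lines: jcfi qmhg llw xuym mehus ynq exb nfruc lld oliud txr lsfb
Hunk 6: at line 2 remove [xuym,mehus,ynq] add [vyyu,vjxh,zxmz] -> 12 lines: jcfi qmhg llw vyyu vjxh zxmz exb nfruc lld oliud txr lsfb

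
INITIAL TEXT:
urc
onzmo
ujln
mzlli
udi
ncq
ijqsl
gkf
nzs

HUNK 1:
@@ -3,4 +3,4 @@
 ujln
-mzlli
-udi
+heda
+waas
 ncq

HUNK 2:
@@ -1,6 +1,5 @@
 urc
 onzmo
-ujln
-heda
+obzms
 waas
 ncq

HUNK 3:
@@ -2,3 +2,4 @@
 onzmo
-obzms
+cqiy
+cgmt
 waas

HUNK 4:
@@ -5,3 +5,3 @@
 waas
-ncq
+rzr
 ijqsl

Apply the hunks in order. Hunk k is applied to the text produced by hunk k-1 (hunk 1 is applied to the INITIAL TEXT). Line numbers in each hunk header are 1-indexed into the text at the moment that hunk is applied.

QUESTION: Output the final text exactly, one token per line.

Hunk 1: at line 3 remove [mzlli,udi] add [heda,waas] -> 9 lines: urc onzmo ujln heda waas ncq ijqsl gkf nzs
Hunk 2: at line 1 remove [ujln,heda] add [obzms] -> 8 lines: urc onzmo obzms waas ncq ijqsl gkf nzs
Hunk 3: at line 2 remove [obzms] add [cqiy,cgmt] -> 9 lines: urc onzmo cqiy cgmt waas ncq ijqsl gkf nzs
Hunk 4: at line 5 remove [ncq] add [rzr] -> 9 lines: urc onzmo cqiy cgmt waas rzr ijqsl gkf nzs

Answer: urc
onzmo
cqiy
cgmt
waas
rzr
ijqsl
gkf
nzs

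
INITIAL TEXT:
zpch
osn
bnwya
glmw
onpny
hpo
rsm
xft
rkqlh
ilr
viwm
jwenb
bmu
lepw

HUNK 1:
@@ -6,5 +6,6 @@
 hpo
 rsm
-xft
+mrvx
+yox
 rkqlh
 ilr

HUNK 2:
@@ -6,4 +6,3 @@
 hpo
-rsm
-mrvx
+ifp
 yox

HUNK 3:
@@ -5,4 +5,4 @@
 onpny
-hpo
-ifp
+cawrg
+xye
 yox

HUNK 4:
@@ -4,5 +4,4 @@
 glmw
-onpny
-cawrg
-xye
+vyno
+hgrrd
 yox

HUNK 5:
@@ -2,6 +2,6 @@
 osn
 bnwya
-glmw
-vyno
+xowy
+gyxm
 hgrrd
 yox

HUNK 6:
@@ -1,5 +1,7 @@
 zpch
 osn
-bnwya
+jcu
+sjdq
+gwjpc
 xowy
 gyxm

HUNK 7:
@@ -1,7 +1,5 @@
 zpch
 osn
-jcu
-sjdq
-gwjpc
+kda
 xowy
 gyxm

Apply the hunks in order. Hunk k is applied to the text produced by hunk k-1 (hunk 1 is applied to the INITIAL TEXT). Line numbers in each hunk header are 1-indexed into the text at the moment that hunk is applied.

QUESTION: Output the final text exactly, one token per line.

Answer: zpch
osn
kda
xowy
gyxm
hgrrd
yox
rkqlh
ilr
viwm
jwenb
bmu
lepw

Derivation:
Hunk 1: at line 6 remove [xft] add [mrvx,yox] -> 15 lines: zpch osn bnwya glmw onpny hpo rsm mrvx yox rkqlh ilr viwm jwenb bmu lepw
Hunk 2: at line 6 remove [rsm,mrvx] add [ifp] -> 14 lines: zpch osn bnwya glmw onpny hpo ifp yox rkqlh ilr viwm jwenb bmu lepw
Hunk 3: at line 5 remove [hpo,ifp] add [cawrg,xye] -> 14 lines: zpch osn bnwya glmw onpny cawrg xye yox rkqlh ilr viwm jwenb bmu lepw
Hunk 4: at line 4 remove [onpny,cawrg,xye] add [vyno,hgrrd] -> 13 lines: zpch osn bnwya glmw vyno hgrrd yox rkqlh ilr viwm jwenb bmu lepw
Hunk 5: at line 2 remove [glmw,vyno] add [xowy,gyxm] -> 13 lines: zpch osn bnwya xowy gyxm hgrrd yox rkqlh ilr viwm jwenb bmu lepw
Hunk 6: at line 1 remove [bnwya] add [jcu,sjdq,gwjpc] -> 15 lines: zpch osn jcu sjdq gwjpc xowy gyxm hgrrd yox rkqlh ilr viwm jwenb bmu lepw
Hunk 7: at line 1 remove [jcu,sjdq,gwjpc] add [kda] -> 13 lines: zpch osn kda xowy gyxm hgrrd yox rkqlh ilr viwm jwenb bmu lepw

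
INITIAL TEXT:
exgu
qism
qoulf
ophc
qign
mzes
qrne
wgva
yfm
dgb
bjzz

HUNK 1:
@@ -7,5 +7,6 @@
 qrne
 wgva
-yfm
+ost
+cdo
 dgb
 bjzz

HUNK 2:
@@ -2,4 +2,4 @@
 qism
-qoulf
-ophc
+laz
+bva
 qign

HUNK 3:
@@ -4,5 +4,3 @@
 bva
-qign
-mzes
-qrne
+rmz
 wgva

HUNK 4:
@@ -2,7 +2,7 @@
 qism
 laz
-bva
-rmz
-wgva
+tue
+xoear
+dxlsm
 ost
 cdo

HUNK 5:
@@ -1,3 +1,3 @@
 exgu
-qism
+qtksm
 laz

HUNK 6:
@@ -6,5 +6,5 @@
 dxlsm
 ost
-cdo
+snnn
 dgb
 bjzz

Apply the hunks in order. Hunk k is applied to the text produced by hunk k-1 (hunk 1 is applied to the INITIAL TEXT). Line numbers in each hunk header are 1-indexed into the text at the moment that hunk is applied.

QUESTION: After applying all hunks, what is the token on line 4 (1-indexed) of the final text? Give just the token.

Answer: tue

Derivation:
Hunk 1: at line 7 remove [yfm] add [ost,cdo] -> 12 lines: exgu qism qoulf ophc qign mzes qrne wgva ost cdo dgb bjzz
Hunk 2: at line 2 remove [qoulf,ophc] add [laz,bva] -> 12 lines: exgu qism laz bva qign mzes qrne wgva ost cdo dgb bjzz
Hunk 3: at line 4 remove [qign,mzes,qrne] add [rmz] -> 10 lines: exgu qism laz bva rmz wgva ost cdo dgb bjzz
Hunk 4: at line 2 remove [bva,rmz,wgva] add [tue,xoear,dxlsm] -> 10 lines: exgu qism laz tue xoear dxlsm ost cdo dgb bjzz
Hunk 5: at line 1 remove [qism] add [qtksm] -> 10 lines: exgu qtksm laz tue xoear dxlsm ost cdo dgb bjzz
Hunk 6: at line 6 remove [cdo] add [snnn] -> 10 lines: exgu qtksm laz tue xoear dxlsm ost snnn dgb bjzz
Final line 4: tue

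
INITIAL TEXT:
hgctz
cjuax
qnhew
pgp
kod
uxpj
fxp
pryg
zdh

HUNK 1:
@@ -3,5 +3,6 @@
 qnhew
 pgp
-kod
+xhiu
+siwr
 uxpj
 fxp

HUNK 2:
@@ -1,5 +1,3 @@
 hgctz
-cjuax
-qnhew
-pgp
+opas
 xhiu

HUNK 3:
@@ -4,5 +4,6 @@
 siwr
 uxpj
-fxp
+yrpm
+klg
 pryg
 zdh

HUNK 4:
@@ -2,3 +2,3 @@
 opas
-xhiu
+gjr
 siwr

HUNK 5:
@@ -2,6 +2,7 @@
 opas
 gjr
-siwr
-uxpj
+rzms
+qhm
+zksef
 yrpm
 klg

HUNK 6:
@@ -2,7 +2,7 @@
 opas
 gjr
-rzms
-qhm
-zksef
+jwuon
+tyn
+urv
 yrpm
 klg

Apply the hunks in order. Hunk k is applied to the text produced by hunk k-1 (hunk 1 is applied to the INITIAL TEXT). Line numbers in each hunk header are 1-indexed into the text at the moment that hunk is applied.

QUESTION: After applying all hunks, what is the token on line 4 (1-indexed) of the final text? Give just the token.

Answer: jwuon

Derivation:
Hunk 1: at line 3 remove [kod] add [xhiu,siwr] -> 10 lines: hgctz cjuax qnhew pgp xhiu siwr uxpj fxp pryg zdh
Hunk 2: at line 1 remove [cjuax,qnhew,pgp] add [opas] -> 8 lines: hgctz opas xhiu siwr uxpj fxp pryg zdh
Hunk 3: at line 4 remove [fxp] add [yrpm,klg] -> 9 lines: hgctz opas xhiu siwr uxpj yrpm klg pryg zdh
Hunk 4: at line 2 remove [xhiu] add [gjr] -> 9 lines: hgctz opas gjr siwr uxpj yrpm klg pryg zdh
Hunk 5: at line 2 remove [siwr,uxpj] add [rzms,qhm,zksef] -> 10 lines: hgctz opas gjr rzms qhm zksef yrpm klg pryg zdh
Hunk 6: at line 2 remove [rzms,qhm,zksef] add [jwuon,tyn,urv] -> 10 lines: hgctz opas gjr jwuon tyn urv yrpm klg pryg zdh
Final line 4: jwuon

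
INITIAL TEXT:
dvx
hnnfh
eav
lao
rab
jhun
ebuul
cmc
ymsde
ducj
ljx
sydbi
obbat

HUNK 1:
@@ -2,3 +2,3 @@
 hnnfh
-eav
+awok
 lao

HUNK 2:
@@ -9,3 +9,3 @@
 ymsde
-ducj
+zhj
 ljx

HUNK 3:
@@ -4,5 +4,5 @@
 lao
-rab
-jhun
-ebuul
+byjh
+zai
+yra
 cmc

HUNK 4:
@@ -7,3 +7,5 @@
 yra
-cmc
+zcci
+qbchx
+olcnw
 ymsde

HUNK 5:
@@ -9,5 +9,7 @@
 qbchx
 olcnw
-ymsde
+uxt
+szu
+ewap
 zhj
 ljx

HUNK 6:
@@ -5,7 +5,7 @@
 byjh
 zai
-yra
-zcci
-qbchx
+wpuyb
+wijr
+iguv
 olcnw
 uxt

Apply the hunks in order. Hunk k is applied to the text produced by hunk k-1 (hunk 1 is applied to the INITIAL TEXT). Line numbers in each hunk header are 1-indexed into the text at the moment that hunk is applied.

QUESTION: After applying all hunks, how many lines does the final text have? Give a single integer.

Hunk 1: at line 2 remove [eav] add [awok] -> 13 lines: dvx hnnfh awok lao rab jhun ebuul cmc ymsde ducj ljx sydbi obbat
Hunk 2: at line 9 remove [ducj] add [zhj] -> 13 lines: dvx hnnfh awok lao rab jhun ebuul cmc ymsde zhj ljx sydbi obbat
Hunk 3: at line 4 remove [rab,jhun,ebuul] add [byjh,zai,yra] -> 13 lines: dvx hnnfh awok lao byjh zai yra cmc ymsde zhj ljx sydbi obbat
Hunk 4: at line 7 remove [cmc] add [zcci,qbchx,olcnw] -> 15 lines: dvx hnnfh awok lao byjh zai yra zcci qbchx olcnw ymsde zhj ljx sydbi obbat
Hunk 5: at line 9 remove [ymsde] add [uxt,szu,ewap] -> 17 lines: dvx hnnfh awok lao byjh zai yra zcci qbchx olcnw uxt szu ewap zhj ljx sydbi obbat
Hunk 6: at line 5 remove [yra,zcci,qbchx] add [wpuyb,wijr,iguv] -> 17 lines: dvx hnnfh awok lao byjh zai wpuyb wijr iguv olcnw uxt szu ewap zhj ljx sydbi obbat
Final line count: 17

Answer: 17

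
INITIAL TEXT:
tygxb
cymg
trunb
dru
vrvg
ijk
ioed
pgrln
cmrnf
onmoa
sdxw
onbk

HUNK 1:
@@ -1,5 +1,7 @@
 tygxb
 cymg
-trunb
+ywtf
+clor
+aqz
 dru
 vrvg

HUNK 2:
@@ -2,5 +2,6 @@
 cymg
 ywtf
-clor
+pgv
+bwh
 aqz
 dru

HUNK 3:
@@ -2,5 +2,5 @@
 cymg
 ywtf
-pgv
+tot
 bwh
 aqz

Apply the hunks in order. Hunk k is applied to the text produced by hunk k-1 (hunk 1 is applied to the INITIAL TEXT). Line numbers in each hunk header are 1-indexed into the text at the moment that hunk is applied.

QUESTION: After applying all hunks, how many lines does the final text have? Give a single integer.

Answer: 15

Derivation:
Hunk 1: at line 1 remove [trunb] add [ywtf,clor,aqz] -> 14 lines: tygxb cymg ywtf clor aqz dru vrvg ijk ioed pgrln cmrnf onmoa sdxw onbk
Hunk 2: at line 2 remove [clor] add [pgv,bwh] -> 15 lines: tygxb cymg ywtf pgv bwh aqz dru vrvg ijk ioed pgrln cmrnf onmoa sdxw onbk
Hunk 3: at line 2 remove [pgv] add [tot] -> 15 lines: tygxb cymg ywtf tot bwh aqz dru vrvg ijk ioed pgrln cmrnf onmoa sdxw onbk
Final line count: 15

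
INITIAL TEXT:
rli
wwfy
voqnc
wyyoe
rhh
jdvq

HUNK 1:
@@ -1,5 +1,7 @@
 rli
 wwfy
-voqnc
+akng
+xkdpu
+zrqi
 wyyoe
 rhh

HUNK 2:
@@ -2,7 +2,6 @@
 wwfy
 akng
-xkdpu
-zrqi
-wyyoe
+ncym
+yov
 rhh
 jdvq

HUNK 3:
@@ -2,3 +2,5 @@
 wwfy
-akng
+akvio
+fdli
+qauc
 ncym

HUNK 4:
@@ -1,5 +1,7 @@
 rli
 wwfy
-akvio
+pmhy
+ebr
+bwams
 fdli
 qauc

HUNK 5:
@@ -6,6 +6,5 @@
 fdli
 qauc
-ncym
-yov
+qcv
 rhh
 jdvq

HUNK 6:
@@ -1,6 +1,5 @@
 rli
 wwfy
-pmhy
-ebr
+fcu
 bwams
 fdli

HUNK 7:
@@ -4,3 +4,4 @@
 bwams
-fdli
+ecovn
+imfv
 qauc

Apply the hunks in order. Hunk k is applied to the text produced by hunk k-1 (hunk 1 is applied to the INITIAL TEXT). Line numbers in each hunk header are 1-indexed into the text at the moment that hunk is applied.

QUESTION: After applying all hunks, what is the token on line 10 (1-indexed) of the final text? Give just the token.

Hunk 1: at line 1 remove [voqnc] add [akng,xkdpu,zrqi] -> 8 lines: rli wwfy akng xkdpu zrqi wyyoe rhh jdvq
Hunk 2: at line 2 remove [xkdpu,zrqi,wyyoe] add [ncym,yov] -> 7 lines: rli wwfy akng ncym yov rhh jdvq
Hunk 3: at line 2 remove [akng] add [akvio,fdli,qauc] -> 9 lines: rli wwfy akvio fdli qauc ncym yov rhh jdvq
Hunk 4: at line 1 remove [akvio] add [pmhy,ebr,bwams] -> 11 lines: rli wwfy pmhy ebr bwams fdli qauc ncym yov rhh jdvq
Hunk 5: at line 6 remove [ncym,yov] add [qcv] -> 10 lines: rli wwfy pmhy ebr bwams fdli qauc qcv rhh jdvq
Hunk 6: at line 1 remove [pmhy,ebr] add [fcu] -> 9 lines: rli wwfy fcu bwams fdli qauc qcv rhh jdvq
Hunk 7: at line 4 remove [fdli] add [ecovn,imfv] -> 10 lines: rli wwfy fcu bwams ecovn imfv qauc qcv rhh jdvq
Final line 10: jdvq

Answer: jdvq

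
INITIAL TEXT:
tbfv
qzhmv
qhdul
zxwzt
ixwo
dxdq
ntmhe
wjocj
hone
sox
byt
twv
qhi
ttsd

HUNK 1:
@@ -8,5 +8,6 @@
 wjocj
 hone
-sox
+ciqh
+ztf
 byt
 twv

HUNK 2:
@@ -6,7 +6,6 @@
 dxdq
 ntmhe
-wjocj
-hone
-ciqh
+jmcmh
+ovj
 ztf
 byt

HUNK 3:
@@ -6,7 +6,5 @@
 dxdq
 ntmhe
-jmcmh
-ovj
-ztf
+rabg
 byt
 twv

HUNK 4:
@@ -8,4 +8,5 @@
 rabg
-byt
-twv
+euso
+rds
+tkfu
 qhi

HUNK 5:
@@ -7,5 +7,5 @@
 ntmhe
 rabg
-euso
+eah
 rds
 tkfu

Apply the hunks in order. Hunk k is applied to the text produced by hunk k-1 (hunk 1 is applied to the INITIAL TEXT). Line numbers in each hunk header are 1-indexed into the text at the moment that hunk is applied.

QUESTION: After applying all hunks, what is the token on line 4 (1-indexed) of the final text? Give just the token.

Answer: zxwzt

Derivation:
Hunk 1: at line 8 remove [sox] add [ciqh,ztf] -> 15 lines: tbfv qzhmv qhdul zxwzt ixwo dxdq ntmhe wjocj hone ciqh ztf byt twv qhi ttsd
Hunk 2: at line 6 remove [wjocj,hone,ciqh] add [jmcmh,ovj] -> 14 lines: tbfv qzhmv qhdul zxwzt ixwo dxdq ntmhe jmcmh ovj ztf byt twv qhi ttsd
Hunk 3: at line 6 remove [jmcmh,ovj,ztf] add [rabg] -> 12 lines: tbfv qzhmv qhdul zxwzt ixwo dxdq ntmhe rabg byt twv qhi ttsd
Hunk 4: at line 8 remove [byt,twv] add [euso,rds,tkfu] -> 13 lines: tbfv qzhmv qhdul zxwzt ixwo dxdq ntmhe rabg euso rds tkfu qhi ttsd
Hunk 5: at line 7 remove [euso] add [eah] -> 13 lines: tbfv qzhmv qhdul zxwzt ixwo dxdq ntmhe rabg eah rds tkfu qhi ttsd
Final line 4: zxwzt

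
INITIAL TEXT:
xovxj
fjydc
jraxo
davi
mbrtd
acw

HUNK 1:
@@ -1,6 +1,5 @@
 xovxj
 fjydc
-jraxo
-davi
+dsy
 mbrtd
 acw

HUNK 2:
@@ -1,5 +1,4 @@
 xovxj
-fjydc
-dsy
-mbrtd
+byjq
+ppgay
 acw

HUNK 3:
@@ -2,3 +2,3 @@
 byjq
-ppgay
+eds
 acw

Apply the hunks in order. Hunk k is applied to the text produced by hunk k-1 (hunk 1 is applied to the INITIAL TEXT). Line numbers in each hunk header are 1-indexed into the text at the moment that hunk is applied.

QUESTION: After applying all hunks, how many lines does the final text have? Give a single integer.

Hunk 1: at line 1 remove [jraxo,davi] add [dsy] -> 5 lines: xovxj fjydc dsy mbrtd acw
Hunk 2: at line 1 remove [fjydc,dsy,mbrtd] add [byjq,ppgay] -> 4 lines: xovxj byjq ppgay acw
Hunk 3: at line 2 remove [ppgay] add [eds] -> 4 lines: xovxj byjq eds acw
Final line count: 4

Answer: 4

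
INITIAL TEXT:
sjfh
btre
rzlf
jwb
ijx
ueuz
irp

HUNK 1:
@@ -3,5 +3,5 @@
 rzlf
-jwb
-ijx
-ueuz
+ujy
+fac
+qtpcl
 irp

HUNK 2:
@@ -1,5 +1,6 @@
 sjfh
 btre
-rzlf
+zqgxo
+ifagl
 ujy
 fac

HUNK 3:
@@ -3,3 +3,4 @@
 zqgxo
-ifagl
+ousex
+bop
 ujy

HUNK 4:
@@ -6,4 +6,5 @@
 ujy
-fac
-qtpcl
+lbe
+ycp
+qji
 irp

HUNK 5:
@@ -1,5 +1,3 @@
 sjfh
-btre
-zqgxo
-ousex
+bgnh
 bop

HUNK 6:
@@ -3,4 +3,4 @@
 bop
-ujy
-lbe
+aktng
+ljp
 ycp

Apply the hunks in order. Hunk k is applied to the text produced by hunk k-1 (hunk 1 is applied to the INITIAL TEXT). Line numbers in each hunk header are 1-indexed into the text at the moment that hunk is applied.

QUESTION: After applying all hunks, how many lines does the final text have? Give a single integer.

Answer: 8

Derivation:
Hunk 1: at line 3 remove [jwb,ijx,ueuz] add [ujy,fac,qtpcl] -> 7 lines: sjfh btre rzlf ujy fac qtpcl irp
Hunk 2: at line 1 remove [rzlf] add [zqgxo,ifagl] -> 8 lines: sjfh btre zqgxo ifagl ujy fac qtpcl irp
Hunk 3: at line 3 remove [ifagl] add [ousex,bop] -> 9 lines: sjfh btre zqgxo ousex bop ujy fac qtpcl irp
Hunk 4: at line 6 remove [fac,qtpcl] add [lbe,ycp,qji] -> 10 lines: sjfh btre zqgxo ousex bop ujy lbe ycp qji irp
Hunk 5: at line 1 remove [btre,zqgxo,ousex] add [bgnh] -> 8 lines: sjfh bgnh bop ujy lbe ycp qji irp
Hunk 6: at line 3 remove [ujy,lbe] add [aktng,ljp] -> 8 lines: sjfh bgnh bop aktng ljp ycp qji irp
Final line count: 8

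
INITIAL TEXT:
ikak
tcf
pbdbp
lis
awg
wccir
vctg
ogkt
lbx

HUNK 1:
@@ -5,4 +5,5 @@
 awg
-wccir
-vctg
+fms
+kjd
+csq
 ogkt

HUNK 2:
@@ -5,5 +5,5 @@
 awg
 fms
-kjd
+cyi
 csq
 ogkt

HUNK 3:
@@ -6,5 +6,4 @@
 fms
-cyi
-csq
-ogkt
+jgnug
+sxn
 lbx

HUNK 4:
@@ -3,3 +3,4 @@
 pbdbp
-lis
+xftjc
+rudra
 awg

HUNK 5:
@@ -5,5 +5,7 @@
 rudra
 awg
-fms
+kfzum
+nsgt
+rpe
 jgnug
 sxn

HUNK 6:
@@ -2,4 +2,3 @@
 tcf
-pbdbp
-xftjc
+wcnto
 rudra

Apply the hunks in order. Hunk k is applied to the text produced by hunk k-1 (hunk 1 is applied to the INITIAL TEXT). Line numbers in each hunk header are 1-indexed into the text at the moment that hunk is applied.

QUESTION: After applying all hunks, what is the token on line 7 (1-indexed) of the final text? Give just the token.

Answer: nsgt

Derivation:
Hunk 1: at line 5 remove [wccir,vctg] add [fms,kjd,csq] -> 10 lines: ikak tcf pbdbp lis awg fms kjd csq ogkt lbx
Hunk 2: at line 5 remove [kjd] add [cyi] -> 10 lines: ikak tcf pbdbp lis awg fms cyi csq ogkt lbx
Hunk 3: at line 6 remove [cyi,csq,ogkt] add [jgnug,sxn] -> 9 lines: ikak tcf pbdbp lis awg fms jgnug sxn lbx
Hunk 4: at line 3 remove [lis] add [xftjc,rudra] -> 10 lines: ikak tcf pbdbp xftjc rudra awg fms jgnug sxn lbx
Hunk 5: at line 5 remove [fms] add [kfzum,nsgt,rpe] -> 12 lines: ikak tcf pbdbp xftjc rudra awg kfzum nsgt rpe jgnug sxn lbx
Hunk 6: at line 2 remove [pbdbp,xftjc] add [wcnto] -> 11 lines: ikak tcf wcnto rudra awg kfzum nsgt rpe jgnug sxn lbx
Final line 7: nsgt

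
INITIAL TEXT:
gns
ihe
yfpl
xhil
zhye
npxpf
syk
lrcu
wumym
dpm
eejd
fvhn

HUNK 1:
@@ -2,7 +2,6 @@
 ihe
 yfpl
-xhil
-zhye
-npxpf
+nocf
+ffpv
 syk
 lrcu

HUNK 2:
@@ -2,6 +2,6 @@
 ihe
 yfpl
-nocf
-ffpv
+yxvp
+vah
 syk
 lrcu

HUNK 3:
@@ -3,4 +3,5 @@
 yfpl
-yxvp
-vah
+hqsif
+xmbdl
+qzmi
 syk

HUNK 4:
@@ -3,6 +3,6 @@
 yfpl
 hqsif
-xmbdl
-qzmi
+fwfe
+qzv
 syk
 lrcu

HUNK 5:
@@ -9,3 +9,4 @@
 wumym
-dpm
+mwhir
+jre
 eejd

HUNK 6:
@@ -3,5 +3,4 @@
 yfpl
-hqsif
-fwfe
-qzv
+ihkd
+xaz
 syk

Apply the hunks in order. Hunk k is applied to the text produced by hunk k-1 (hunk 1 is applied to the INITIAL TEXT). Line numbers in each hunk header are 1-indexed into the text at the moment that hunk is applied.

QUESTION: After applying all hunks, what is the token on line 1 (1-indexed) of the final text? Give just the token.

Answer: gns

Derivation:
Hunk 1: at line 2 remove [xhil,zhye,npxpf] add [nocf,ffpv] -> 11 lines: gns ihe yfpl nocf ffpv syk lrcu wumym dpm eejd fvhn
Hunk 2: at line 2 remove [nocf,ffpv] add [yxvp,vah] -> 11 lines: gns ihe yfpl yxvp vah syk lrcu wumym dpm eejd fvhn
Hunk 3: at line 3 remove [yxvp,vah] add [hqsif,xmbdl,qzmi] -> 12 lines: gns ihe yfpl hqsif xmbdl qzmi syk lrcu wumym dpm eejd fvhn
Hunk 4: at line 3 remove [xmbdl,qzmi] add [fwfe,qzv] -> 12 lines: gns ihe yfpl hqsif fwfe qzv syk lrcu wumym dpm eejd fvhn
Hunk 5: at line 9 remove [dpm] add [mwhir,jre] -> 13 lines: gns ihe yfpl hqsif fwfe qzv syk lrcu wumym mwhir jre eejd fvhn
Hunk 6: at line 3 remove [hqsif,fwfe,qzv] add [ihkd,xaz] -> 12 lines: gns ihe yfpl ihkd xaz syk lrcu wumym mwhir jre eejd fvhn
Final line 1: gns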